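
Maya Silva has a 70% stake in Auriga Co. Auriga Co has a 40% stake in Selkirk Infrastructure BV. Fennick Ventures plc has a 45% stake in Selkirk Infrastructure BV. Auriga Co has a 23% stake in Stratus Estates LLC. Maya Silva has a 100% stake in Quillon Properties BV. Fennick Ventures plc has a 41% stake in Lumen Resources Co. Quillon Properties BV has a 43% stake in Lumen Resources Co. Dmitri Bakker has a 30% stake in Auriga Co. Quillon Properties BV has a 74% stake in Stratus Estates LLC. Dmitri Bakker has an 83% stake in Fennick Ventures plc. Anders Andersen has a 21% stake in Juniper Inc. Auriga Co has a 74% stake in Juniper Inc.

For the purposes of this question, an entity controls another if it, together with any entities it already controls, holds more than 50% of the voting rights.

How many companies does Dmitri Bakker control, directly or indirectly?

1

Dmitri holds 83% of Fennick, so Dmitri controls Fennick.
No other company's threshold is met.
Dmitri controls 1 company.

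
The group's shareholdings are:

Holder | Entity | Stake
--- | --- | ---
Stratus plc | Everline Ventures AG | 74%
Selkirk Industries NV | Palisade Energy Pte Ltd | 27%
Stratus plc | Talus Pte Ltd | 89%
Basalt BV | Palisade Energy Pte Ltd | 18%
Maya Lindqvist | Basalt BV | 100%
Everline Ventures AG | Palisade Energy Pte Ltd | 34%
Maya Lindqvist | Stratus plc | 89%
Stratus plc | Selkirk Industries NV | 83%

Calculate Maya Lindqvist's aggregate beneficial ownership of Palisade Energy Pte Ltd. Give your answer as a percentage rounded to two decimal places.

60.34%

Maya reaches Palisade along 3 paths.
Via Basalt: 100% × 18% = 18%.
Via Stratus → Selkirk: 89% × 83% × 27% = 19.9449%.
Via Stratus → Everline: 89% × 74% × 34% = 22.3924%.
Total: 18% + 19.9449% + 22.3924% = 60.3373%.
Rounded: 60.34%.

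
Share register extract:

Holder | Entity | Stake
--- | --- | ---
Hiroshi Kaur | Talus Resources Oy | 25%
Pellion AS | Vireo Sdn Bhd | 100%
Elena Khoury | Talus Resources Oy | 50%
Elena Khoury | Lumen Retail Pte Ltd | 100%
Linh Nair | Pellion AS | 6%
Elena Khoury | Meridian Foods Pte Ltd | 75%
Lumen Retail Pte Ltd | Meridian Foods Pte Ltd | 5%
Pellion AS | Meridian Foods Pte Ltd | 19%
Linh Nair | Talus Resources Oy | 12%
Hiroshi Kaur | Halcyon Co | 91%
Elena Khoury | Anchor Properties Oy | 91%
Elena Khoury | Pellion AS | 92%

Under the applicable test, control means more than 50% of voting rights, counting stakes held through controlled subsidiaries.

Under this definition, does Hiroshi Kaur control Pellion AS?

Hiroshi holds 91% of Halcyon, so Hiroshi controls Halcyon.
Neither Hiroshi nor any entity Hiroshi controls holds any voting interest in Pellion.
So Hiroshi does not control Pellion.

No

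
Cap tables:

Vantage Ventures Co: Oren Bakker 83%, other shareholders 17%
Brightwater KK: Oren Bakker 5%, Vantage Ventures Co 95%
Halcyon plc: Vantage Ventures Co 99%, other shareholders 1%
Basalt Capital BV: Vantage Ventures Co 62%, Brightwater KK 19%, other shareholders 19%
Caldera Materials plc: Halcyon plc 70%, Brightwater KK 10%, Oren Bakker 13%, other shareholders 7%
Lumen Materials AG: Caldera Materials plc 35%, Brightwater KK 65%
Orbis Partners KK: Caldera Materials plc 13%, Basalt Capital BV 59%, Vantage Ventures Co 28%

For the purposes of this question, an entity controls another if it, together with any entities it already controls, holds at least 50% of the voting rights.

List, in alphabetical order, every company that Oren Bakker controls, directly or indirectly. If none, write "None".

Basalt Capital BV, Brightwater KK, Caldera Materials plc, Halcyon plc, Lumen Materials AG, Orbis Partners KK, Vantage Ventures Co

Oren holds 83% of Vantage, so Oren controls Vantage.
Oren and Vantage together hold 5% + 95% = 100% of Brightwater, so Oren controls Brightwater.
Vantage holds 99% of Halcyon, so Oren controls Halcyon.
Vantage and Brightwater together hold 62% + 19% = 81% of Basalt, so Oren controls Basalt.
Halcyon and Brightwater and Oren together hold 70% + 10% + 13% = 93% of Caldera, so Oren controls Caldera.
Caldera and Brightwater together hold 35% + 65% = 100% of Lumen, so Oren controls Lumen.
Caldera and Basalt and Vantage together hold 13% + 59% + 28% = 100% of Orbis, so Oren controls Orbis.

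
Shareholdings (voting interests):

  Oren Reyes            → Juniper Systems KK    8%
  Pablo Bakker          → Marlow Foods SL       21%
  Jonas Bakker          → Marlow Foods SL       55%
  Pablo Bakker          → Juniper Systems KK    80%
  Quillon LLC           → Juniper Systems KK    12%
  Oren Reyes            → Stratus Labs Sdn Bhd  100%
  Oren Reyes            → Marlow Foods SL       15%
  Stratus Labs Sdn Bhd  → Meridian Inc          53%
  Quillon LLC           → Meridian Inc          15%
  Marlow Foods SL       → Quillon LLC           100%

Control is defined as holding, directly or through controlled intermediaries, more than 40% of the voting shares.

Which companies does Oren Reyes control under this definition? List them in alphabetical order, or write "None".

Oren holds 100% of Stratus, so Oren controls Stratus.
Stratus holds 53% of Meridian, so Oren controls Meridian.
No other company's threshold is met.

Meridian Inc, Stratus Labs Sdn Bhd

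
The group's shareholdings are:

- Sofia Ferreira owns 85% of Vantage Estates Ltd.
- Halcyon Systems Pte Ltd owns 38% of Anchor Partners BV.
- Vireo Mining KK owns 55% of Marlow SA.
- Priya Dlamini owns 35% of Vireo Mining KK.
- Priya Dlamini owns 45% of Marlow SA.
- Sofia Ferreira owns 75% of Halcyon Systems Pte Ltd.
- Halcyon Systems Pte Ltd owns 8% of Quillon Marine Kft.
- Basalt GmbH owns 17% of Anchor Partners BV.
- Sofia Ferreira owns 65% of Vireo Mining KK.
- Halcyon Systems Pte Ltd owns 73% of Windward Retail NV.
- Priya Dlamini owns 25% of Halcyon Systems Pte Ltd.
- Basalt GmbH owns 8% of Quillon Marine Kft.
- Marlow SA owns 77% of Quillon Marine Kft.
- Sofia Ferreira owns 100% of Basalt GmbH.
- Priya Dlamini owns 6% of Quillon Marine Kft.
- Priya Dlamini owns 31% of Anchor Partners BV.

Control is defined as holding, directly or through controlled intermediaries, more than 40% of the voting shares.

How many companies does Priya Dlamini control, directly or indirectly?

2

Priya holds 45% of Marlow, so Priya controls Marlow.
Priya and Marlow together hold 6% + 77% = 83% of Quillon, so Priya controls Quillon.
No other company's threshold is met.
Priya controls 2 companies.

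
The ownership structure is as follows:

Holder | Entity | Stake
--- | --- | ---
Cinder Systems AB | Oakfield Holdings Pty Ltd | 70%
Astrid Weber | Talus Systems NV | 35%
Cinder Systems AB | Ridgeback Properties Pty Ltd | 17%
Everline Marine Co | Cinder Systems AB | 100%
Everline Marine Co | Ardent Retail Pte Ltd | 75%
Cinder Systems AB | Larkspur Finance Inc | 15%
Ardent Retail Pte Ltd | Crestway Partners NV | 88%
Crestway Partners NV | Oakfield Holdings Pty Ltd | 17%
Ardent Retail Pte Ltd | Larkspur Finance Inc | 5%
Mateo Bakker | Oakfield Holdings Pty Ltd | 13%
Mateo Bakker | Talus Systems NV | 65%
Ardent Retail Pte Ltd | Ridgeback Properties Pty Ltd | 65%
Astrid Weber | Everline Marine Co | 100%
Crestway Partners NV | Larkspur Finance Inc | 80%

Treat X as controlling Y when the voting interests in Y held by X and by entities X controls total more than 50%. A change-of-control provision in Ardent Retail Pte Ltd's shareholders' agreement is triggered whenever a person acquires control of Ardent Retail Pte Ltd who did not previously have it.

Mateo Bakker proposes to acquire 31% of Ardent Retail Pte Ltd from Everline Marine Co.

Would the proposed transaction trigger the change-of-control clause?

The purchase adds only to Mateo's holdings (Everline's stake shrinks), so Mateo is the only person who could newly come to control Ardent.
Mateo holds 65% of Talus, so Mateo controls Talus.
Neither Mateo nor any entity Mateo controls holds any voting interest in Ardent.
So before the transaction, Mateo does not control Ardent.
After the purchase, Mateo holds 31% of Ardent directly, and Everline's stake falls to 44%.
After the transaction, Mateo's side holds 31% of Ardent, not > 50%, so Mateo still does not control Ardent.
No new person acquires control, so the clause is not triggered.

No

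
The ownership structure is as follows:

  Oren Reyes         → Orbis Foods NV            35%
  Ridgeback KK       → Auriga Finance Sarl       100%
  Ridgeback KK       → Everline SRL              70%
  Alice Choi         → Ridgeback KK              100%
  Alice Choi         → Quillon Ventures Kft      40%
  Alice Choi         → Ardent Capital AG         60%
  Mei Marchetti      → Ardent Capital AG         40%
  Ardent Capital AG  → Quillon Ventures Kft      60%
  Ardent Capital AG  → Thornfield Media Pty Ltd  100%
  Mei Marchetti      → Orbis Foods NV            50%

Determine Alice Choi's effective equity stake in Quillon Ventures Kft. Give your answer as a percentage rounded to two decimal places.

76.00%

Alice reaches Quillon along 2 paths.
Direct stake: 40% = 40%.
Via Ardent: 60% × 60% = 36%.
Total: 40% + 36% = 76%.
Rounded: 76.00%.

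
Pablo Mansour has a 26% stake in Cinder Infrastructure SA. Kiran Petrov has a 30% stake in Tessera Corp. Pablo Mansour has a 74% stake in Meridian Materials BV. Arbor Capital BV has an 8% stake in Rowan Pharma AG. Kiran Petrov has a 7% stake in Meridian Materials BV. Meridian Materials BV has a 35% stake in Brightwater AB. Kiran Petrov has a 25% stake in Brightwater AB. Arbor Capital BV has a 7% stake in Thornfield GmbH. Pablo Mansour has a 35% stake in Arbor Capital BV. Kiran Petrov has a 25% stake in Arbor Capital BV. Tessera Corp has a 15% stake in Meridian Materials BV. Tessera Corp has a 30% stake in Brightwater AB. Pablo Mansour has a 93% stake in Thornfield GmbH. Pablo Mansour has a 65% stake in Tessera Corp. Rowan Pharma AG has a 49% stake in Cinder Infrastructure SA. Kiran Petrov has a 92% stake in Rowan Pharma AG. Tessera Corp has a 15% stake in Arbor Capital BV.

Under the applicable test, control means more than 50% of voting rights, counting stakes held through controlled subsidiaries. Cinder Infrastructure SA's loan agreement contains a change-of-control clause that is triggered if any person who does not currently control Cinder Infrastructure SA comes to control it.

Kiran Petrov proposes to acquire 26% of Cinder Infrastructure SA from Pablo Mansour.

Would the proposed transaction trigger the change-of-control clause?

The purchase adds only to Kiran's holdings (Pablo's stake shrinks), so Kiran is the only person who could newly come to control Cinder.
Kiran holds 92% of Rowan, so Kiran controls Rowan.
In Cinder, Kiran's side holds only 49%, not > 50%.
So before the transaction, Kiran does not control Cinder.
After the purchase, Kiran holds 26% of Cinder directly, and Pablo's stake falls to 0%.
Rowan and Kiran together hold 49% + 26% = 75% of Cinder, so Kiran controls Cinder.
Kiran did not control Cinder before and does after, so the clause is triggered.

Yes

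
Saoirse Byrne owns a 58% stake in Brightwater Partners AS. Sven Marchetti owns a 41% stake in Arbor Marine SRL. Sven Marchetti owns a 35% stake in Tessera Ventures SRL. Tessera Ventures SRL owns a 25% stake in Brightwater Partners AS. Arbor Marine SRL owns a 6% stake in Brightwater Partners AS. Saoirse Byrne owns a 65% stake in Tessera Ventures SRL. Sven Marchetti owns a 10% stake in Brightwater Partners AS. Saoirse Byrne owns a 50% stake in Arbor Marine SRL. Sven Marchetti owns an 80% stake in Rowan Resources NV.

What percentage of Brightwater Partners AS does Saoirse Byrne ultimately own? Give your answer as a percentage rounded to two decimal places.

77.25%

Saoirse reaches Brightwater along 3 paths.
Via Arbor: 50% × 6% = 3%.
Direct stake: 58% = 58%.
Via Tessera: 65% × 25% = 16.25%.
Total: 3% + 58% + 16.25% = 77.25%.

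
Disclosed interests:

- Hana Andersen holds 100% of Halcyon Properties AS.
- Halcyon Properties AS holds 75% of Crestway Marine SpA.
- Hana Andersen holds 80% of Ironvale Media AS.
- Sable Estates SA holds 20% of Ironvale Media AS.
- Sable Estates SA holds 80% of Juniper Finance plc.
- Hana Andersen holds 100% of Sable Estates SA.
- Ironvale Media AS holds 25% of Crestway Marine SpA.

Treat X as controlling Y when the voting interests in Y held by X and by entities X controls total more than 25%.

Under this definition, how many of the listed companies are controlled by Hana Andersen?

5

Hana holds 100% of Sable, so Hana controls Sable.
Sable holds 80% of Juniper, so Hana controls Juniper.
Hana holds 100% of Halcyon, so Hana controls Halcyon.
Sable and Hana together hold 20% + 80% = 100% of Ironvale, so Hana controls Ironvale.
Ironvale and Halcyon together hold 25% + 75% = 100% of Crestway, so Hana controls Crestway.
Hana controls 5 companies.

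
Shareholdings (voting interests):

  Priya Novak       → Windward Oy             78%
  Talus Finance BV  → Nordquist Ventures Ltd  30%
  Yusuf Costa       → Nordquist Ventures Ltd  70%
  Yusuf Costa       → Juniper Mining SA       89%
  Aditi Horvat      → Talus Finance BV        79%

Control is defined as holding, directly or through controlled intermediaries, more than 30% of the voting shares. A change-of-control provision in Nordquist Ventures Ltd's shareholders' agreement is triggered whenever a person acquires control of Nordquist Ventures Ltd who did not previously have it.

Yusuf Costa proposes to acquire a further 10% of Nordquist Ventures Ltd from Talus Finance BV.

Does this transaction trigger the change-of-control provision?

The purchase adds only to Yusuf's holdings (Talus's stake shrinks), so Yusuf is the only person who could newly come to control Nordquist.
Yusuf holds 70% of Nordquist, so Yusuf controls Nordquist.
So Yusuf already controls Nordquist before the transaction.
After the purchase, Yusuf's direct stake in Nordquist rises to 70% + 10% = 80%, and Talus's stake falls to 20%.
Yusuf controlled Nordquist already, so this is not a new person acquiring control; every other person's position is unchanged or reduced.
No new person acquires control, so the clause is not triggered.

No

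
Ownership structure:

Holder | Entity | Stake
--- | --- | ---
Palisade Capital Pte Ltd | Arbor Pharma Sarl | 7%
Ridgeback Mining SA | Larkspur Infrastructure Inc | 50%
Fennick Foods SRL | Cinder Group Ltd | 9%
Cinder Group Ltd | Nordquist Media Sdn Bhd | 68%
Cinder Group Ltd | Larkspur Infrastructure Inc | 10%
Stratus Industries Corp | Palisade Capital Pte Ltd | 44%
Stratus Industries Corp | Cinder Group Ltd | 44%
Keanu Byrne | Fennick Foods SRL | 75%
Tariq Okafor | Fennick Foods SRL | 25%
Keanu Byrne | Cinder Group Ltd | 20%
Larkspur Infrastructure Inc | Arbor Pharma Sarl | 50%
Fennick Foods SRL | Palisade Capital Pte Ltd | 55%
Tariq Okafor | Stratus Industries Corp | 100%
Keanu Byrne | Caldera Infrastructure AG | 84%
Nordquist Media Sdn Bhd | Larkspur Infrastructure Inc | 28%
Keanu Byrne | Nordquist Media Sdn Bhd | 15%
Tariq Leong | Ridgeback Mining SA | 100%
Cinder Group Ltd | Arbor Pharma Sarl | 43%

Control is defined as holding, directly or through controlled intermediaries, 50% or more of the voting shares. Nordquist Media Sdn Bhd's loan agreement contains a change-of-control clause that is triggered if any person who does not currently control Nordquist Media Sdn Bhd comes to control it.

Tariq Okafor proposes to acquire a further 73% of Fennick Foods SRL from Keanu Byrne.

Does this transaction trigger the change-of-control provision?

Yes

The purchase adds only to Tariq Okafor's holdings (Keanu's stake shrinks), so Tariq Okafor is the only person who could newly come to control Nordquist.
Tariq Okafor holds 100% of Stratus, so Tariq Okafor controls Stratus.
Neither Tariq Okafor nor any entity Tariq Okafor controls holds any voting interest in Nordquist.
So before the transaction, Tariq Okafor does not control Nordquist.
After the purchase, Tariq Okafor's direct stake in Fennick rises to 25% + 73% = 98%, and Keanu's stake falls to 2%.
Tariq Okafor holds 98% of Fennick, so Tariq Okafor controls Fennick.
Fennick and Stratus together hold 9% + 44% = 53% of Cinder, so Tariq Okafor controls Cinder.
Cinder holds 68% of Nordquist, so Tariq Okafor controls Nordquist.
Tariq Okafor did not control Nordquist before and does after, so the clause is triggered.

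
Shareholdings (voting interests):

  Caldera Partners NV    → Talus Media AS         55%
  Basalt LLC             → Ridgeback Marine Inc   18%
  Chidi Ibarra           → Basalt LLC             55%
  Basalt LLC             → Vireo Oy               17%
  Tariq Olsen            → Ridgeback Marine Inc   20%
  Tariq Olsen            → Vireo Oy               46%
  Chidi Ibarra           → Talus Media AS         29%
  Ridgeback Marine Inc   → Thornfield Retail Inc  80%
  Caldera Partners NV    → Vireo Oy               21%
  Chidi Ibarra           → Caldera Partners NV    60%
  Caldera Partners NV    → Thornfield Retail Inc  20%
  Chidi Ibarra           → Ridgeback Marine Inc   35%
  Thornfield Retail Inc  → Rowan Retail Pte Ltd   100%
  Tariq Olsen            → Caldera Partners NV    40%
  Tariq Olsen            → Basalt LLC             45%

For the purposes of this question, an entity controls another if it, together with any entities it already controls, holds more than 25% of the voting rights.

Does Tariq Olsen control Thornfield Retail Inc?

Yes

Tariq holds 40% of Caldera, so Tariq controls Caldera.
Tariq holds 45% of Basalt, so Tariq controls Basalt.
Basalt and Tariq together hold 18% + 20% = 38% of Ridgeback, so Tariq controls Ridgeback.
Caldera and Ridgeback together hold 20% + 80% = 100% of Thornfield, so Tariq controls Thornfield.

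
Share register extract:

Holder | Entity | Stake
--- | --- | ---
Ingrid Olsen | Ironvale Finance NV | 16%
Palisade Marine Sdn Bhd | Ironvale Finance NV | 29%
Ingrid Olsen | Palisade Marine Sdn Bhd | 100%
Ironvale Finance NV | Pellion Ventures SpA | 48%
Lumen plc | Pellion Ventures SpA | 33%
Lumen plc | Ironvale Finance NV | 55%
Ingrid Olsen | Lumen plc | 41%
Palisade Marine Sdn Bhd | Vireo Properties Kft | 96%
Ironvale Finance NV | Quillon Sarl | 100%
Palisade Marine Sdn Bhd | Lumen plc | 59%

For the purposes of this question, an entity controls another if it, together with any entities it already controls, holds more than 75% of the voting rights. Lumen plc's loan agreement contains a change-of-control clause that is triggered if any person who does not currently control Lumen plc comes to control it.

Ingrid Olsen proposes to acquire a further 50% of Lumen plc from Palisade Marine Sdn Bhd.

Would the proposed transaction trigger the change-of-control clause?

No

The purchase adds only to Ingrid's holdings (Palisade's stake shrinks), so Ingrid is the only person who could newly come to control Lumen.
Ingrid holds 100% of Palisade, so Ingrid controls Palisade.
Ingrid and Palisade together hold 41% + 59% = 100% of Lumen, so Ingrid controls Lumen.
So Ingrid already controls Lumen before the transaction.
After the purchase, Ingrid's direct stake in Lumen rises to 41% + 50% = 91%, and Palisade's stake falls to 9%.
Ingrid controlled Lumen already, so this is not a new person acquiring control; every other person's position is unchanged or reduced.
No new person acquires control, so the clause is not triggered.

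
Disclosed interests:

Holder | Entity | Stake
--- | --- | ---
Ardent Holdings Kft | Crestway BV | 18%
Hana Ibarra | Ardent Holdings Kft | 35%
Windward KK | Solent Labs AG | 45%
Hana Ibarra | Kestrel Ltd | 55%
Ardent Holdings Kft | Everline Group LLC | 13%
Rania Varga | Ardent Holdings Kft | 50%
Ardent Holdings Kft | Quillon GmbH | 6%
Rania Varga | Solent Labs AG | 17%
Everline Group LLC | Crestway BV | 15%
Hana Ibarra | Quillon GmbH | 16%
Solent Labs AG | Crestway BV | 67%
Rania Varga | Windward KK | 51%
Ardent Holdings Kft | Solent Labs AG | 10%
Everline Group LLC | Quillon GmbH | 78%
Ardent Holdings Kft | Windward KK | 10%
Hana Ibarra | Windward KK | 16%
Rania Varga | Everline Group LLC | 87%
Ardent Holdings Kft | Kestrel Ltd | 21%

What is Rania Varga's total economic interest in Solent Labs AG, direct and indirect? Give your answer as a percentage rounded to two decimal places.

47.20%

Rania reaches Solent along 4 paths.
Direct stake: 17% = 17%.
Via Windward: 51% × 45% = 22.95%.
Via Ardent → Windward: 50% × 10% × 45% = 2.25%.
Via Ardent: 50% × 10% = 5%.
Total: 17% + 22.95% + 2.25% + 5% = 47.2%.
Rounded: 47.20%.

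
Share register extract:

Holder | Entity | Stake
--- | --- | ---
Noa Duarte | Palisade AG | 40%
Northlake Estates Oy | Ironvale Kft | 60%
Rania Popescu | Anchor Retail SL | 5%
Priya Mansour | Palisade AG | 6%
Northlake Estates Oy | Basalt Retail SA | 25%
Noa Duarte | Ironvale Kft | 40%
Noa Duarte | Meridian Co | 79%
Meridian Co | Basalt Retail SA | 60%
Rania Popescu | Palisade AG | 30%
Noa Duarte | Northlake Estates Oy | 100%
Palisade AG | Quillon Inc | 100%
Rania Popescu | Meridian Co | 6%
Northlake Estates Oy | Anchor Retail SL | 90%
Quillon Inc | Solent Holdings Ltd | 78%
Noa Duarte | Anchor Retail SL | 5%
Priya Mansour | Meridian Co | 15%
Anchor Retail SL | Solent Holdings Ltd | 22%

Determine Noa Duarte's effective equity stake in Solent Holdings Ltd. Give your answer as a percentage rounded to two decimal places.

Noa reaches Solent along 3 paths.
Via Palisade → Quillon: 40% × 100% × 78% = 31.2%.
Via Anchor: 5% × 22% = 1.1%.
Via Northlake → Anchor: 100% × 90% × 22% = 19.8%.
Total: 31.2% + 1.1% + 19.8% = 52.1%.
Rounded: 52.10%.

52.10%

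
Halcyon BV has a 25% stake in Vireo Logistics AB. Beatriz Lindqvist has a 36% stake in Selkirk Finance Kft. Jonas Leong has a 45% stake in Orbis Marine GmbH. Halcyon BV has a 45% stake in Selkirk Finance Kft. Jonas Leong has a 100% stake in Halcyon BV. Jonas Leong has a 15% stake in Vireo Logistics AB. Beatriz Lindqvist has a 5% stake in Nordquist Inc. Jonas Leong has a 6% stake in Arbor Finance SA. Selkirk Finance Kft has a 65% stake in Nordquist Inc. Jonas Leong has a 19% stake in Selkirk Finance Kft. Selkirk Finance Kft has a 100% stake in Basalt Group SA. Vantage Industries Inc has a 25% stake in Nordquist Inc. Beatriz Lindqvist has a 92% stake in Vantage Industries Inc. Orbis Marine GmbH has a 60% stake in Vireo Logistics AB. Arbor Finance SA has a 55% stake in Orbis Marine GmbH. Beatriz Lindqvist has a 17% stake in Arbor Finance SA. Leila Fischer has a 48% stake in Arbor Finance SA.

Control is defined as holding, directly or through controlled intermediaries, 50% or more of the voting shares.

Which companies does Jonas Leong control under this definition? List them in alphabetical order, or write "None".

Basalt Group SA, Halcyon BV, Nordquist Inc, Selkirk Finance Kft

Jonas holds 100% of Halcyon, so Jonas controls Halcyon.
Jonas and Halcyon together hold 19% + 45% = 64% of Selkirk, so Jonas controls Selkirk.
Selkirk holds 65% of Nordquist, so Jonas controls Nordquist.
Selkirk holds 100% of Basalt, so Jonas controls Basalt.
No other company's threshold is met.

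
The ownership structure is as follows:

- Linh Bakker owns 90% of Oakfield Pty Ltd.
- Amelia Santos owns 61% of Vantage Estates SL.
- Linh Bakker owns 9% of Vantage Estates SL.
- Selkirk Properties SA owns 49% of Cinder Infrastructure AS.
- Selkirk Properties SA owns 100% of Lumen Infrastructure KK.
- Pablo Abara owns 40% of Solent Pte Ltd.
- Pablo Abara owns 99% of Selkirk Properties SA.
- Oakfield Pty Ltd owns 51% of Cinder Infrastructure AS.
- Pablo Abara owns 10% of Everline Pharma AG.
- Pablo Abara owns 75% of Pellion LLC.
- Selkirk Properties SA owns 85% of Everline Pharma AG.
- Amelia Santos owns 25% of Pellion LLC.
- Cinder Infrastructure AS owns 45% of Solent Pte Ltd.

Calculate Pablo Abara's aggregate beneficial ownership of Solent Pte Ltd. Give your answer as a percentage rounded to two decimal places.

Pablo reaches Solent along 2 paths.
Via Selkirk → Cinder: 99% × 49% × 45% = 21.8295%.
Direct stake: 40% = 40%.
Total: 21.8295% + 40% = 61.8295%.
Rounded: 61.83%.

61.83%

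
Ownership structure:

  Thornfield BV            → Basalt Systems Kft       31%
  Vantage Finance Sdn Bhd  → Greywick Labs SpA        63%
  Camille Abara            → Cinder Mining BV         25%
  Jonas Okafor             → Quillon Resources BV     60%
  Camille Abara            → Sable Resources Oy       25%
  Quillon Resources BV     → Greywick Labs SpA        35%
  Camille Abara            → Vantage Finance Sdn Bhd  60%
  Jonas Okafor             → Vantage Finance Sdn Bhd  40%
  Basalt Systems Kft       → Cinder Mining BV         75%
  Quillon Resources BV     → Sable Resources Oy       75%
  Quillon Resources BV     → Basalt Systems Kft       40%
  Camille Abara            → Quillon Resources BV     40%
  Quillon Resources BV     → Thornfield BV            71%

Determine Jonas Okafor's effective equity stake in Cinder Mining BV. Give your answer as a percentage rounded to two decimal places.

Jonas reaches Cinder along 2 paths.
Via Quillon → Thornfield → Basalt: 60% × 71% × 31% × 75% = 9.9045%.
Via Quillon → Basalt: 60% × 40% × 75% = 18%.
Total: 9.9045% + 18% = 27.9045%.
Rounded: 27.90%.

27.90%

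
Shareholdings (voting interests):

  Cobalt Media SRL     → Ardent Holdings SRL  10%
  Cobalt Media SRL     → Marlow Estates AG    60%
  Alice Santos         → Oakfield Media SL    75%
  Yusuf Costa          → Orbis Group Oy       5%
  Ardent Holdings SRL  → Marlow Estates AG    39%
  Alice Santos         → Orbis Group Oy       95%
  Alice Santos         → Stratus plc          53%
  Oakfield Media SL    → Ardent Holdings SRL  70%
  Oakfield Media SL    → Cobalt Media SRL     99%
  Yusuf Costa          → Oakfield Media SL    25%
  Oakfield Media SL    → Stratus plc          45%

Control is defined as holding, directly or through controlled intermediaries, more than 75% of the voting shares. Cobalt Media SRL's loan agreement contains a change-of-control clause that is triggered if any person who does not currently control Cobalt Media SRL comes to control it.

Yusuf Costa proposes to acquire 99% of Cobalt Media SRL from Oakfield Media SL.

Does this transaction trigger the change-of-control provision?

Yes

The purchase adds only to Yusuf's holdings (Oakfield's stake shrinks), so Yusuf is the only person who could newly come to control Cobalt.
Yusuf's largest direct stake is 25% in Oakfield, which does not meet the threshold, so Yusuf controls no company.
Neither Yusuf nor any entity Yusuf controls holds any voting interest in Cobalt.
So before the transaction, Yusuf does not control Cobalt.
After the purchase, Yusuf holds 99% of Cobalt directly, and Oakfield's stake falls to 0%.
Yusuf holds 99% of Cobalt, so Yusuf controls Cobalt.
Yusuf did not control Cobalt before and does after, so the clause is triggered.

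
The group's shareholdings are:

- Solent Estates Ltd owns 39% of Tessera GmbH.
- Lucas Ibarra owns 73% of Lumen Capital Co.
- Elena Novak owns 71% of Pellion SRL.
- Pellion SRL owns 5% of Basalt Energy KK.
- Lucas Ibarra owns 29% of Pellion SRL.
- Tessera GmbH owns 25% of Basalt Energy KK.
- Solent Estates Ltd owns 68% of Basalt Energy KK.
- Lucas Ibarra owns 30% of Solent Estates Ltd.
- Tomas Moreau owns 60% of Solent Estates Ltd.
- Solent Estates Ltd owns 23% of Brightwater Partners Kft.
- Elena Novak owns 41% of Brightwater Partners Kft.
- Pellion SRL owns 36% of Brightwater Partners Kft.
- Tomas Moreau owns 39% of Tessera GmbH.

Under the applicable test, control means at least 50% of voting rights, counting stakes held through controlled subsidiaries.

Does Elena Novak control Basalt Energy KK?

Elena holds 71% of Pellion, so Elena controls Pellion.
Pellion and Elena together hold 36% + 41% = 77% of Brightwater, so Elena controls Brightwater.
In Basalt, Elena's side holds only 5%, not ≥ 50%.
So Elena does not control Basalt.

No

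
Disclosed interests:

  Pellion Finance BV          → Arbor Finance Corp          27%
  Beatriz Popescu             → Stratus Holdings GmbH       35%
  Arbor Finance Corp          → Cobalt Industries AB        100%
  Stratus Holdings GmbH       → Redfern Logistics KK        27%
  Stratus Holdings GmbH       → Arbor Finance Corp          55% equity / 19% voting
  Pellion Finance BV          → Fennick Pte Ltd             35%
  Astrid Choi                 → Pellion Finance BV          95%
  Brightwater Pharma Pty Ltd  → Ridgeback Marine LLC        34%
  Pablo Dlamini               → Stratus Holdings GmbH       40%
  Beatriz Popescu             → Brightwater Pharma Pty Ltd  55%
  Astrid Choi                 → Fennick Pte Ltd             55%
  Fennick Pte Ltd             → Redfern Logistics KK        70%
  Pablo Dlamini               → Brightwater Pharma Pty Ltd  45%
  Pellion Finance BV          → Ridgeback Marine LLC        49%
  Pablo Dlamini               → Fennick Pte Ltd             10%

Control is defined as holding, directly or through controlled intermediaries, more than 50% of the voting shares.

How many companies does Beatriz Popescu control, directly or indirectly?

1

Beatriz holds 55% of Brightwater, so Beatriz controls Brightwater.
No other company's threshold is met.
Beatriz controls 1 company.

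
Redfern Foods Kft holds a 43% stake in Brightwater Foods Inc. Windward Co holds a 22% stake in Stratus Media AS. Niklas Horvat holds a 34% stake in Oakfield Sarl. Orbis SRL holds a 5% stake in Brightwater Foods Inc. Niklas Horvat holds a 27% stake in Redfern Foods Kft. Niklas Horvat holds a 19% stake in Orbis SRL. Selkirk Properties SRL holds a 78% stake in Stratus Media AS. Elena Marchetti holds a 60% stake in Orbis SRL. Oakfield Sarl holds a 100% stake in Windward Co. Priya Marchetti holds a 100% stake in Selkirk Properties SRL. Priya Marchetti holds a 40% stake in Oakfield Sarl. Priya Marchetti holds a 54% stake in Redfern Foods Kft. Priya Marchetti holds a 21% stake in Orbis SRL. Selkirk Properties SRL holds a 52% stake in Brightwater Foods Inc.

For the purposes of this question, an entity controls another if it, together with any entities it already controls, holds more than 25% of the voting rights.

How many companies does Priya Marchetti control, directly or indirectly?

Priya holds 40% of Oakfield, so Priya controls Oakfield.
Oakfield holds 100% of Windward, so Priya controls Windward.
Priya holds 100% of Selkirk, so Priya controls Selkirk.
Priya holds 54% of Redfern, so Priya controls Redfern.
Selkirk and Redfern together hold 52% + 43% = 95% of Brightwater, so Priya controls Brightwater.
Selkirk and Windward together hold 78% + 22% = 100% of Stratus, so Priya controls Stratus.
No other company's threshold is met.
Priya controls 6 companies.

6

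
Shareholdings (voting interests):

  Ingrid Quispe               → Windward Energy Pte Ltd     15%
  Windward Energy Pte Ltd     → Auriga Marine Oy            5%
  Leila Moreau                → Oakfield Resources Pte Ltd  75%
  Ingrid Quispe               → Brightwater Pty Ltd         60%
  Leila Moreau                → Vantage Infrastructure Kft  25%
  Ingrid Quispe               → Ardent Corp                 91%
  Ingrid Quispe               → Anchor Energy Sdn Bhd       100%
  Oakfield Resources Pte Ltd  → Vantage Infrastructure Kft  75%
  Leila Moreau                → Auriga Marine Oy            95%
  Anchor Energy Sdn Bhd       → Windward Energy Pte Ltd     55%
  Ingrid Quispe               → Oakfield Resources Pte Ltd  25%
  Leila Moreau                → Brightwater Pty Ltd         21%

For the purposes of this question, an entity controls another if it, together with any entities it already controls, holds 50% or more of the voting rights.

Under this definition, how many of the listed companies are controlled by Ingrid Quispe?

4

Ingrid holds 100% of Anchor, so Ingrid controls Anchor.
Anchor and Ingrid together hold 55% + 15% = 70% of Windward, so Ingrid controls Windward.
Ingrid holds 60% of Brightwater, so Ingrid controls Brightwater.
Ingrid holds 91% of Ardent, so Ingrid controls Ardent.
No other company's threshold is met.
Ingrid controls 4 companies.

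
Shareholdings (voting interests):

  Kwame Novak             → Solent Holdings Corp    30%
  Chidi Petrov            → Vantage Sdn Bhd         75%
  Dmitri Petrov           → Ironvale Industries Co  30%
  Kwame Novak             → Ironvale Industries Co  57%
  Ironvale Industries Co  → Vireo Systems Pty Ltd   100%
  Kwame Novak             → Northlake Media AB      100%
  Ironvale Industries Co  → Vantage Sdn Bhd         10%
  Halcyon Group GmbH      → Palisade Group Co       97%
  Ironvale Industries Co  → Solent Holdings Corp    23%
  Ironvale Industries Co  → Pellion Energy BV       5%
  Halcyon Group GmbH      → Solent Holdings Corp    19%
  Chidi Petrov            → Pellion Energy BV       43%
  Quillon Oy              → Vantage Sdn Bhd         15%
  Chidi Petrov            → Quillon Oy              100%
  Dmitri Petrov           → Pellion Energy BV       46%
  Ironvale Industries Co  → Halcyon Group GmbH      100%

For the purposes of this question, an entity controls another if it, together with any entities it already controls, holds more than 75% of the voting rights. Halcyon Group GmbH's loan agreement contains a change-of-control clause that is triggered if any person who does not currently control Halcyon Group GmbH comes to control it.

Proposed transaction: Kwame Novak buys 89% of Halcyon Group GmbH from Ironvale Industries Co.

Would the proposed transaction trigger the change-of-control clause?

The purchase adds only to Kwame's holdings (Ironvale's stake shrinks), so Kwame is the only person who could newly come to control Halcyon.
Kwame holds 100% of Northlake, so Kwame controls Northlake.
Neither Kwame nor any entity Kwame controls holds any voting interest in Halcyon.
So before the transaction, Kwame does not control Halcyon.
After the purchase, Kwame holds 89% of Halcyon directly, and Ironvale's stake falls to 11%.
Kwame holds 89% of Halcyon, so Kwame controls Halcyon.
Kwame did not control Halcyon before and does after, so the clause is triggered.

Yes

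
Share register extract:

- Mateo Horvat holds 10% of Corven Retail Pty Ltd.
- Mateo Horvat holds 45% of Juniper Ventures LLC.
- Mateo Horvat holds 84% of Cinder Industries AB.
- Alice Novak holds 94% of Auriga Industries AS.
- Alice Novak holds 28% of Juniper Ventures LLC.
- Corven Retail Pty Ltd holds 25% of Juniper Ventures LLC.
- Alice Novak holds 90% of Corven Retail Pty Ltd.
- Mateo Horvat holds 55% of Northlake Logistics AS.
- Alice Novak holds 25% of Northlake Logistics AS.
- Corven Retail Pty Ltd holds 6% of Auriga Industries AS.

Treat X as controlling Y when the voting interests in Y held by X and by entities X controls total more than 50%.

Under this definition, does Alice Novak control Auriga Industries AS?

Yes

Alice holds 90% of Corven, so Alice controls Corven.
Corven and Alice together hold 6% + 94% = 100% of Auriga, so Alice controls Auriga.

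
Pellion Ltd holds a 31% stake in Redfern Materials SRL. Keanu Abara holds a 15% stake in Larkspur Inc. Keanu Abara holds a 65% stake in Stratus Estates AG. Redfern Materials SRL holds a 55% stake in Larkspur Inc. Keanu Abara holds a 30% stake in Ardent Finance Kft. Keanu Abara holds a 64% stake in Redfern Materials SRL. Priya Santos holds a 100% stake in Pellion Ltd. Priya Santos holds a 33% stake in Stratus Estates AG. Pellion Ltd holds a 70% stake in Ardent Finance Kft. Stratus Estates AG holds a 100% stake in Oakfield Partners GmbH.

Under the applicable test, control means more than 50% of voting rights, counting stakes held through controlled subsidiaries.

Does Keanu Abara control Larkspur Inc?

Keanu holds 64% of Redfern, so Keanu controls Redfern.
Redfern and Keanu together hold 55% + 15% = 70% of Larkspur, so Keanu controls Larkspur.

Yes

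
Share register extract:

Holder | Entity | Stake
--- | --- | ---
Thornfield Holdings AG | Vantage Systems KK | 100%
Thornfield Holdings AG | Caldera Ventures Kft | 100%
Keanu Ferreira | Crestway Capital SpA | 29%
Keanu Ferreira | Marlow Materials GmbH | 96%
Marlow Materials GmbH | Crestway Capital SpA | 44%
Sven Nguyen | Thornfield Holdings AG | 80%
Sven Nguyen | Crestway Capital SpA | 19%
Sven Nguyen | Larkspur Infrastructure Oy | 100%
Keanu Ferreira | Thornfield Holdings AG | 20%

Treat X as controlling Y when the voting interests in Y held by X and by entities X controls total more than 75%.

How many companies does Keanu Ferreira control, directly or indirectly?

1

Keanu holds 96% of Marlow, so Keanu controls Marlow.
No other company's threshold is met.
Keanu controls 1 company.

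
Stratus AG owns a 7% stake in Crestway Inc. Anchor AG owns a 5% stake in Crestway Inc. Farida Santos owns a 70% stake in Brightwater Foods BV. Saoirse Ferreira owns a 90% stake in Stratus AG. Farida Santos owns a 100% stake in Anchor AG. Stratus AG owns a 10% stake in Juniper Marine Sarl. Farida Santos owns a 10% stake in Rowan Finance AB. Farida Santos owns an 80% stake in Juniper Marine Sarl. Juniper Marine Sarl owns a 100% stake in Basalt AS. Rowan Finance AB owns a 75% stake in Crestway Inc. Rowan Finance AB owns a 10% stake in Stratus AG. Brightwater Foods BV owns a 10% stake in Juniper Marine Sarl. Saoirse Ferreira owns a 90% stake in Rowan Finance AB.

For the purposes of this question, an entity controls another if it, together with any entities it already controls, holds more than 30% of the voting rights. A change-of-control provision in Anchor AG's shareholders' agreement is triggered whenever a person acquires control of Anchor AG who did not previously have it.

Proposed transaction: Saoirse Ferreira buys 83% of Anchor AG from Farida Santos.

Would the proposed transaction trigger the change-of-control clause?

Yes

The purchase adds only to Saoirse's holdings (Farida's stake shrinks), so Saoirse is the only person who could newly come to control Anchor.
Saoirse holds 90% of Rowan, so Saoirse controls Rowan.
Rowan and Saoirse together hold 10% + 90% = 100% of Stratus, so Saoirse controls Stratus.
Rowan and Stratus together hold 75% + 7% = 82% of Crestway, so Saoirse controls Crestway.
Neither Saoirse nor any entity Saoirse controls holds any voting interest in Anchor.
So before the transaction, Saoirse does not control Anchor.
After the purchase, Saoirse holds 83% of Anchor directly, and Farida's stake falls to 17%.
Saoirse holds 83% of Anchor, so Saoirse controls Anchor.
Saoirse did not control Anchor before and does after, so the clause is triggered.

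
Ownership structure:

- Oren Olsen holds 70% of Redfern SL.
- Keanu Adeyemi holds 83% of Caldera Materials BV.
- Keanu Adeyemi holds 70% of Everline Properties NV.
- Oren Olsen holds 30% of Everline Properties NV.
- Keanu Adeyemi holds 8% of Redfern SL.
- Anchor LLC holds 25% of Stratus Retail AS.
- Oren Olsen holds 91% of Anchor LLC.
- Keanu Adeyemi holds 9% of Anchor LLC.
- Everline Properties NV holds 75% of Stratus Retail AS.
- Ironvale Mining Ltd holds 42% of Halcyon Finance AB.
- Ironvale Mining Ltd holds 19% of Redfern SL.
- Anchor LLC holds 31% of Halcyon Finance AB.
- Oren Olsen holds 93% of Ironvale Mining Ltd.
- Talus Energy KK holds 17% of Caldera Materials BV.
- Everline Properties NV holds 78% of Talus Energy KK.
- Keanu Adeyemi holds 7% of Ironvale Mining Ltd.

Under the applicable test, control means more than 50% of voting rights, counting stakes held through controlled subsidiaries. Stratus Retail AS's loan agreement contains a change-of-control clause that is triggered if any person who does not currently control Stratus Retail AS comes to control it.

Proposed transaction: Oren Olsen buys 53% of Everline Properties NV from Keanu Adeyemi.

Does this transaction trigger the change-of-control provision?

The purchase adds only to Oren's holdings (Keanu's stake shrinks), so Oren is the only person who could newly come to control Stratus.
Oren holds 93% of Ironvale, so Oren controls Ironvale.
Oren holds 91% of Anchor, so Oren controls Anchor.
Ironvale and Anchor together hold 42% + 31% = 73% of Halcyon, so Oren controls Halcyon.
Oren and Ironvale together hold 70% + 19% = 89% of Redfern, so Oren controls Redfern.
In Stratus, Oren's side holds only 25%, not > 50%.
So before the transaction, Oren does not control Stratus.
After the purchase, Oren's direct stake in Everline rises to 30% + 53% = 83%, and Keanu's stake falls to 17%.
Oren holds 83% of Everline, so Oren controls Everline.
Everline and Anchor together hold 75% + 25% = 100% of Stratus, so Oren controls Stratus.
Oren did not control Stratus before and does after, so the clause is triggered.

Yes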